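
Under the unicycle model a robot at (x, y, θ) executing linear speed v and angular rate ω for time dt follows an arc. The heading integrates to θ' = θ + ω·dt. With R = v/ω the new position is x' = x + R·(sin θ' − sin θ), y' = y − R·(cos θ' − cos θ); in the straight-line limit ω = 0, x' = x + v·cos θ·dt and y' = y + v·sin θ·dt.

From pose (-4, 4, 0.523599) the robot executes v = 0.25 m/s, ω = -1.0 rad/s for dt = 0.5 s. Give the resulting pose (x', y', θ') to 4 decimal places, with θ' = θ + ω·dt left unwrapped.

(-3.8809, 4.0334, 0.0236)

θ' = 0.5236 + -1.0·0.5 = 0.0236
R = v/ω = 0.25/-1.0 = -0.2500
x' = -4 + -0.2500·(sin 0.0236 − sin 0.5236) = -3.8809
y' = 4 − -0.2500·(cos 0.0236 − cos 0.5236) = 4.0334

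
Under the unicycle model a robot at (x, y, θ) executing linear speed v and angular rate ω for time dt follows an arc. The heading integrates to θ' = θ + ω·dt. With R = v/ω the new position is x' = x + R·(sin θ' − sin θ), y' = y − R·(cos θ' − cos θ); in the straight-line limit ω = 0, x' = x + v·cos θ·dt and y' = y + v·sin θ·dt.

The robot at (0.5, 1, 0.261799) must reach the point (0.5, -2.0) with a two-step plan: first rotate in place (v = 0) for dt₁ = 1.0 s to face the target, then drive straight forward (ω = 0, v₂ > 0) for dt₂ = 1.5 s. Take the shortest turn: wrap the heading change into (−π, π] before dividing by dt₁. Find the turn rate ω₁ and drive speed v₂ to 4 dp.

ω₁ = -1.8326, v₂ = 2.0000

heading to target = atan2(-2−1, 0.5−0.5) = -1.5708
Δθ = wrap(-1.5708 − 0.2618) = -1.8326; ω₁ = Δθ/dt₁ = -1.8326
distance = √((0.5−0.5)² + (-2−1)²) = 3.0000; v₂ = distance/dt₂ = 2.0000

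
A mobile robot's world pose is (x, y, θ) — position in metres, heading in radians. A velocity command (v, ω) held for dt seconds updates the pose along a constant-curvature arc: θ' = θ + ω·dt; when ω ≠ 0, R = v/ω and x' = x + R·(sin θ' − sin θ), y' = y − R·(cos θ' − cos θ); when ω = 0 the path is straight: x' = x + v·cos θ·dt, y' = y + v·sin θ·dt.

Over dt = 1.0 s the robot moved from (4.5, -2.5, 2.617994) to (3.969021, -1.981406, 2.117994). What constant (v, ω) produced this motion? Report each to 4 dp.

v = 0.7500, ω = -0.5000

Δθ = 2.117994 − 2.617994 = -0.500000
ω = Δθ/dt = -0.500000/1.0 = -0.5000
R = Δx/(sin θ' − sin θ) = -1.5000
v = R·ω = -1.5000·-0.5000 = 0.7500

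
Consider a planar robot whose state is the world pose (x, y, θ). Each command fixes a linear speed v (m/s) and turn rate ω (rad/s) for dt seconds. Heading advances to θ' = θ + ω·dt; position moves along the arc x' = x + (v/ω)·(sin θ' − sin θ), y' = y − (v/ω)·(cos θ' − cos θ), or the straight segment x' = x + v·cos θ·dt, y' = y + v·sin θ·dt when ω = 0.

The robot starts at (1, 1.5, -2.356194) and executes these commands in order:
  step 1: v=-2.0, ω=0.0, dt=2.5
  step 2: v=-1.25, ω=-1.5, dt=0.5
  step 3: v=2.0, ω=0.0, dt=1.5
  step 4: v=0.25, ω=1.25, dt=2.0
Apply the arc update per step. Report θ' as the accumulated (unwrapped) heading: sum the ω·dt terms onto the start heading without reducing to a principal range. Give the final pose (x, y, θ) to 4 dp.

step 1: θ'=-2.3562 (straight) → pose (4.5355, 5.0355, -2.3562)
step 2: θ'=-3.1062 (R=0.8333) → pose (5.0953, 5.2791, -3.1062)
step 3: θ'=-3.1062 (straight) → pose (2.0972, 5.1729, -3.1062)
step 4: θ'=-0.6062 (R=0.2000) → pose (1.9903, 4.8087, -0.6062)

(1.9903, 4.8087, -0.6062)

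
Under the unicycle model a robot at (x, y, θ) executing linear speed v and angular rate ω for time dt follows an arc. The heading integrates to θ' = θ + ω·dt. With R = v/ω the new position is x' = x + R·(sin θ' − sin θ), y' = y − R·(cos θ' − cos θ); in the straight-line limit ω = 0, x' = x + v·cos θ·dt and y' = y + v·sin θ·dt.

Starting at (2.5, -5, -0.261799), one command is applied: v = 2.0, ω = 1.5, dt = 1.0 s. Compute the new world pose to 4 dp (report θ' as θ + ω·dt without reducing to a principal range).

(4.1054, -4.1474, 1.2382)

θ' = -0.2618 + 1.5·1.0 = 1.2382
R = v/ω = 2.0/1.5 = 1.3333
x' = 2.5 + 1.3333·(sin 1.2382 − sin -0.2618) = 4.1054
y' = -5 − 1.3333·(cos 1.2382 − cos -0.2618) = -4.1474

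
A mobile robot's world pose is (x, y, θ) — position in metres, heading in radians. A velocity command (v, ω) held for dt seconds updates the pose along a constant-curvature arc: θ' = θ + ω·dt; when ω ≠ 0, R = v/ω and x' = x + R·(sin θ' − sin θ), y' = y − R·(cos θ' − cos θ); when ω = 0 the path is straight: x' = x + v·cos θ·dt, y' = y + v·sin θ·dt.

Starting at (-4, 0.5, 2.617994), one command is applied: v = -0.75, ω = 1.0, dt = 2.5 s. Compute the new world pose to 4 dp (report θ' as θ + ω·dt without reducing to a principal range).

θ' = 2.6180 + 1.0·2.5 = 5.1180
R = v/ω = -0.75/1.0 = -0.7500
x' = -4 + -0.7500·(sin 5.1180 − sin 2.6180) = -2.9359
y' = 0.5 − -0.7500·(cos 5.1180 − cos 2.6180) = 1.4455

(-2.9359, 1.4455, 5.1180)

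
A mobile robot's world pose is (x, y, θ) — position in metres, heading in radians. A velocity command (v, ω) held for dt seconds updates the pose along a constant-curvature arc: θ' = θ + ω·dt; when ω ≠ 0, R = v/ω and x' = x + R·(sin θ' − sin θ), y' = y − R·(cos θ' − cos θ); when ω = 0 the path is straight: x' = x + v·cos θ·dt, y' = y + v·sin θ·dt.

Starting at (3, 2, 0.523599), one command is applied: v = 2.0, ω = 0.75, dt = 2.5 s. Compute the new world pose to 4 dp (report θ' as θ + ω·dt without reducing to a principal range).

θ' = 0.5236 + 0.75·2.5 = 2.3986
R = v/ω = 2.0/0.75 = 2.6667
x' = 3 + 2.6667·(sin 2.3986 − sin 0.5236) = 3.4707
y' = 2 − 2.6667·(cos 2.3986 − cos 0.5236) = 6.2733

(3.4707, 6.2733, 2.3986)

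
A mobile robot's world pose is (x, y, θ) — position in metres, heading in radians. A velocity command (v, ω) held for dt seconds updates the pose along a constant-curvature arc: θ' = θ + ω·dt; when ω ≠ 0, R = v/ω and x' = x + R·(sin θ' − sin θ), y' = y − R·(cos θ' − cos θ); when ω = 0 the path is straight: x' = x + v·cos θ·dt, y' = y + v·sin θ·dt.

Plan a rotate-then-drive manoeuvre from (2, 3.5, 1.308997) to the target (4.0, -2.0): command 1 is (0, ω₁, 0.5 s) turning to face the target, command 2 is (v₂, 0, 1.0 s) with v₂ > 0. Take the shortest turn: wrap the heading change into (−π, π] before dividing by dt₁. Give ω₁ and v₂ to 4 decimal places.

ω₁ = -5.0620, v₂ = 5.8523

heading to target = atan2(-2−3.5, 4−2) = -1.2220
Δθ = wrap(-1.2220 − 1.3090) = -2.5310; ω₁ = Δθ/dt₁ = -5.0620
distance = √((4−2)² + (-2−3.5)²) = 5.8523; v₂ = distance/dt₂ = 5.8523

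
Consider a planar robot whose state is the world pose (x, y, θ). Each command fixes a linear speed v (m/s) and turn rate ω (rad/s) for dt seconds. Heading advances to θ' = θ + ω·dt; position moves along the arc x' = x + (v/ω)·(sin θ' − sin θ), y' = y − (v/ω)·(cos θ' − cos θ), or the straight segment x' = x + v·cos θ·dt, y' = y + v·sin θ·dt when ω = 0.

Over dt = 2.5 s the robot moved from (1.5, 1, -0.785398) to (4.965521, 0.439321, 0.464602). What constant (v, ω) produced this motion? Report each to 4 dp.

Δθ = 0.464602 − -0.785398 = 1.250000
ω = Δθ/dt = 1.250000/2.5 = 0.5000
R = Δx/(sin θ' − sin θ) = 3.0000
v = R·ω = 3.0000·0.5000 = 1.5000

v = 1.5000, ω = 0.5000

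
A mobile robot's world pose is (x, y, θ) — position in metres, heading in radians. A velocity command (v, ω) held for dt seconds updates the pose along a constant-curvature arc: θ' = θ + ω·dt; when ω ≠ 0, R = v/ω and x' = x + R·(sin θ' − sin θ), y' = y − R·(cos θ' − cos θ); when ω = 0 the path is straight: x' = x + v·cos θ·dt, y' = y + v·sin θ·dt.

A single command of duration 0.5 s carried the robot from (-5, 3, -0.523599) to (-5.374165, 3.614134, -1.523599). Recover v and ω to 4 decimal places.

Δθ = -1.523599 − -0.523599 = -1.000000
ω = Δθ/dt = -1.000000/0.5 = -2.0000
R = −Δy/(cos θ' − cos θ) = 0.7500
v = R·ω = 0.7500·-2.0000 = -1.5000

v = -1.5000, ω = -2.0000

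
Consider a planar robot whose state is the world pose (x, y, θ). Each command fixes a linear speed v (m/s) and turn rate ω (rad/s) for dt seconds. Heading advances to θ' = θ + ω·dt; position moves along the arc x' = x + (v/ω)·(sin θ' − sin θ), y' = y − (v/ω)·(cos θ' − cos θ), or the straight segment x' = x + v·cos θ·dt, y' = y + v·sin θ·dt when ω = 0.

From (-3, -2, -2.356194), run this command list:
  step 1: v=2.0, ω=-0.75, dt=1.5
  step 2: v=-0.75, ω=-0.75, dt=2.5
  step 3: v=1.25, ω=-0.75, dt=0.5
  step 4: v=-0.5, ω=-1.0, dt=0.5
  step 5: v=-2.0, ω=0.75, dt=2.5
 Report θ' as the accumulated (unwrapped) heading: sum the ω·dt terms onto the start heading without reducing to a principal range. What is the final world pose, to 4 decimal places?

(-7.4451, -7.4197, -4.3562)

step 1: θ'=-3.4812 (R=-2.6667) → pose (-5.7739, -2.6287, -3.4812)
step 2: θ'=-5.3562 (R=1.0000) → pose (-5.3072, -4.1719, -5.3562)
step 3: θ'=-5.7312 (R=-1.6667) → pose (-4.8482, -3.7531, -5.7312)
step 4: θ'=-6.2312 (R=0.5000) → pose (-5.0844, -3.8267, -6.2312)
step 5: θ'=-4.3562 (R=-2.6667) → pose (-7.4451, -7.4197, -4.3562)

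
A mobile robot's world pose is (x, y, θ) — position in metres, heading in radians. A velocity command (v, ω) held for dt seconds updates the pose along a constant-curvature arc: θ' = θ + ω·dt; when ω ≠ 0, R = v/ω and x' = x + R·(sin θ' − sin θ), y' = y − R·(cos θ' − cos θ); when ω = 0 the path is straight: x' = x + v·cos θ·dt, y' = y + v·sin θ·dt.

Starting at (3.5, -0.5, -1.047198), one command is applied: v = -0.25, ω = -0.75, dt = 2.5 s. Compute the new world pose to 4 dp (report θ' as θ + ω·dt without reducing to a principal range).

θ' = -1.0472 + -0.75·2.5 = -2.9222
R = v/ω = -0.25/-0.75 = 0.3333
x' = 3.5 + 0.3333·(sin -2.9222 − sin -1.0472) = 3.7161
y' = -0.5 − 0.3333·(cos -2.9222 − cos -1.0472) = -0.0080

(3.7161, -0.0080, -2.9222)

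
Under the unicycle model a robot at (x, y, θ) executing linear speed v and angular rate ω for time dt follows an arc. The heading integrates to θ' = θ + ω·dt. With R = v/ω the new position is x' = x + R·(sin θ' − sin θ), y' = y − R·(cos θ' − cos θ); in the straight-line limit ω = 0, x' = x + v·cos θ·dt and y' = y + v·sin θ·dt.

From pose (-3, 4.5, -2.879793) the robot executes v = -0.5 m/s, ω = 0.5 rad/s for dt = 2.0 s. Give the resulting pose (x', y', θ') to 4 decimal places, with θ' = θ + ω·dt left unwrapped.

θ' = -2.8798 + 0.5·2.0 = -1.8798
R = v/ω = -0.5/0.5 = -1.0000
x' = -3 + -1.0000·(sin -1.8798 − sin -2.8798) = -2.3062
y' = 4.5 − -1.0000·(cos -1.8798 − cos -2.8798) = 5.1618

(-2.3062, 5.1618, -1.8798)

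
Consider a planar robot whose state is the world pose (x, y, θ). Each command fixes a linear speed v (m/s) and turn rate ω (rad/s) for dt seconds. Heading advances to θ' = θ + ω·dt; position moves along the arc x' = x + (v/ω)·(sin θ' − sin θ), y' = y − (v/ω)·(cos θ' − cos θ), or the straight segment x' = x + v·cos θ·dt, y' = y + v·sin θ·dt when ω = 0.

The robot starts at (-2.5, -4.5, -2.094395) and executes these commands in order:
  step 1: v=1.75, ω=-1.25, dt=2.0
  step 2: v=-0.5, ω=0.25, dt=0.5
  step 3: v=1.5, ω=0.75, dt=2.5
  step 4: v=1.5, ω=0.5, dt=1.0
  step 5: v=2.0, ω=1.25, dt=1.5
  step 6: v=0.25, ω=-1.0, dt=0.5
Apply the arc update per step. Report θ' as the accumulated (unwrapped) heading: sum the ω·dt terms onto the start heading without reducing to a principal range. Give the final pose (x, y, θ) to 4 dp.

step 1: θ'=-4.5944 (R=-1.4000) → pose (-5.1027, -3.9648, -4.5944)
step 2: θ'=-4.4694 (R=-2.0000) → pose (-5.0579, -4.2106, -4.4694)
step 3: θ'=-2.5944 (R=2.0000) → pose (-8.0397, -2.9838, -2.5944)
step 4: θ'=-2.0944 (R=3.0000) → pose (-9.0769, -4.0458, -2.0944)
step 5: θ'=-0.2194 (R=1.6000) → pose (-8.0395, -6.4074, -0.2194)
step 6: θ'=-0.7194 (R=-0.2500) → pose (-7.9291, -6.4634, -0.7194)

(-7.9291, -6.4634, -0.7194)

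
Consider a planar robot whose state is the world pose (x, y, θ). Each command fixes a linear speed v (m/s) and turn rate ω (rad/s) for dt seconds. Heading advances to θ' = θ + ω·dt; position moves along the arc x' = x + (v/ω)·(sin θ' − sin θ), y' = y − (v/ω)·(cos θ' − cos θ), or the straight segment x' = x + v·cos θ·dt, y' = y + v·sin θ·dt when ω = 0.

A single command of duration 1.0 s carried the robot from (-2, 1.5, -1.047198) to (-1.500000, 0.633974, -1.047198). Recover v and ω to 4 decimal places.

Δθ = -1.047198 − -1.047198 = 0.000000
ω = Δθ/dt = 0.000000/1.0 = 0.0000
ω = 0 → v = (Δx·cos θ + Δy·sin θ)/dt = 1.0000

v = 1.0000, ω = 0.0000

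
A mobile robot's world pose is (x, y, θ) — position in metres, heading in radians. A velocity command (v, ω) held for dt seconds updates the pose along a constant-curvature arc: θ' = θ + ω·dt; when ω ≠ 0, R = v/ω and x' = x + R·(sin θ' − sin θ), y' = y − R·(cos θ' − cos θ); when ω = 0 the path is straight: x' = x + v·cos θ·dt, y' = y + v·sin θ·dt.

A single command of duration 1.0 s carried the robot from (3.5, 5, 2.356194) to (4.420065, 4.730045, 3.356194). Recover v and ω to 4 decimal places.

v = -1.0000, ω = 1.0000

Δθ = 3.356194 − 2.356194 = 1.000000
ω = Δθ/dt = 1.000000/1.0 = 1.0000
R = Δx/(sin θ' − sin θ) = -1.0000
v = R·ω = -1.0000·1.0000 = -1.0000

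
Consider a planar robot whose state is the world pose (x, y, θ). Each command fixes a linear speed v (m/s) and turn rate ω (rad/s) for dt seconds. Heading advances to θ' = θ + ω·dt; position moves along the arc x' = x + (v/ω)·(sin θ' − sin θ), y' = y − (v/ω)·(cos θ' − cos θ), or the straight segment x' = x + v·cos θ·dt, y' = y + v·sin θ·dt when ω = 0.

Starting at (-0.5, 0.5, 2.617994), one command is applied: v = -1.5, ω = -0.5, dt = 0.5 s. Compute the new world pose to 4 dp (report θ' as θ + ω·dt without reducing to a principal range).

(0.0961, 0.0481, 2.3680)

θ' = 2.6180 + -0.5·0.5 = 2.3680
R = v/ω = -1.5/-0.5 = 3.0000
x' = -0.5 + 3.0000·(sin 2.3680 − sin 2.6180) = 0.0961
y' = 0.5 − 3.0000·(cos 2.3680 − cos 2.6180) = 0.0481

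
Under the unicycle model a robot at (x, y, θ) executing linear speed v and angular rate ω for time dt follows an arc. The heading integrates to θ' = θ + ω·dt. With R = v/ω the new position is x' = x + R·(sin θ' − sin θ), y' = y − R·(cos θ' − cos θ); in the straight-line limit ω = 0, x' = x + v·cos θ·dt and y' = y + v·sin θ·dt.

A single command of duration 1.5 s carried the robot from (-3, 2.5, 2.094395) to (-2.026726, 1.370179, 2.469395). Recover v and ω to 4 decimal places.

Δθ = 2.469395 − 2.094395 = 0.375000
ω = Δθ/dt = 0.375000/1.5 = 0.2500
R = −Δy/(cos θ' − cos θ) = -4.0000
v = R·ω = -4.0000·0.2500 = -1.0000

v = -1.0000, ω = 0.2500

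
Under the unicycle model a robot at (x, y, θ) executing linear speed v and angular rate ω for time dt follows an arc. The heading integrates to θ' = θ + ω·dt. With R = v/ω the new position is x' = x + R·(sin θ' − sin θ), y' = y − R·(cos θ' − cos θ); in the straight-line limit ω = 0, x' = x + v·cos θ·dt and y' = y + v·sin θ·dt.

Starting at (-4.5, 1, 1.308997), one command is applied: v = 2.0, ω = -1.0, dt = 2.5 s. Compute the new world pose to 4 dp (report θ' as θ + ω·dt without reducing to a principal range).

θ' = 1.3090 + -1.0·2.5 = -1.1910
R = v/ω = 2.0/-1.0 = -2.0000
x' = -4.5 + -2.0000·(sin -1.1910 − sin 1.3090) = -0.7107
y' = 1 − -2.0000·(cos -1.1910 − cos 1.3090) = 1.2238

(-0.7107, 1.2238, -1.1910)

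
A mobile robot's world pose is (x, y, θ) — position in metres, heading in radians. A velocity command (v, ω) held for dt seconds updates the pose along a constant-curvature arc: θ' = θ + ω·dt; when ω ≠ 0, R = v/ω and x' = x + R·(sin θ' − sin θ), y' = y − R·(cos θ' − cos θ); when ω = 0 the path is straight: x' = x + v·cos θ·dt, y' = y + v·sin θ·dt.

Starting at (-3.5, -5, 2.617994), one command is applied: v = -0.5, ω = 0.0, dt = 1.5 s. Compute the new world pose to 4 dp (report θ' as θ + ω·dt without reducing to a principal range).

θ' = 2.6180 + 0.0·1.5 = 2.6180
ω = 0 → straight: x' = -3.5 + -0.5·cos(2.6180)·1.5 = -2.8505
y' = -5 + -0.5·sin(2.6180)·1.5 = -5.3750

(-2.8505, -5.3750, 2.6180)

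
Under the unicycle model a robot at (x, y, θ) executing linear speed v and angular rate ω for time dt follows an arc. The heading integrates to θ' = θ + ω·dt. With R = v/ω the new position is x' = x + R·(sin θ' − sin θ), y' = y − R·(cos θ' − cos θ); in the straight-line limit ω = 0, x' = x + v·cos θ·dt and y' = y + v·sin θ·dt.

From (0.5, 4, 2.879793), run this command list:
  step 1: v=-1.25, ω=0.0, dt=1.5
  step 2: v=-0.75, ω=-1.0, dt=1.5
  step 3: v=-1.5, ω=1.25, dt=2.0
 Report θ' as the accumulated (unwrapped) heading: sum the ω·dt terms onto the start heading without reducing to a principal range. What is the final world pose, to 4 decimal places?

step 1: θ'=2.8798 (straight) → pose (2.3111, 3.5147, 2.8798)
step 2: θ'=1.3798 (R=0.7500) → pose (2.8534, 2.6479, 1.3798)
step 3: θ'=3.8798 (R=-1.2000) → pose (4.8391, 1.5325, 3.8798)

(4.8391, 1.5325, 3.8798)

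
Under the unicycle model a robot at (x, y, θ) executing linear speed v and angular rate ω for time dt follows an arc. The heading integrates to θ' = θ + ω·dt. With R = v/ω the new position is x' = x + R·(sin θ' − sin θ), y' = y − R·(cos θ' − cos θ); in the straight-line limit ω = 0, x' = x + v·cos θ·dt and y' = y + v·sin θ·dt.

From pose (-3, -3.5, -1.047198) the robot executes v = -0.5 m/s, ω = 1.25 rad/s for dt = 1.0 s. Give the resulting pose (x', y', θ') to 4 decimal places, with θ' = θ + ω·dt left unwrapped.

θ' = -1.0472 + 1.25·1.0 = 0.2028
R = v/ω = -0.5/1.25 = -0.4000
x' = -3 + -0.4000·(sin 0.2028 − sin -1.0472) = -3.4270
y' = -3.5 − -0.4000·(cos 0.2028 − cos -1.0472) = -3.3082

(-3.4270, -3.3082, 0.2028)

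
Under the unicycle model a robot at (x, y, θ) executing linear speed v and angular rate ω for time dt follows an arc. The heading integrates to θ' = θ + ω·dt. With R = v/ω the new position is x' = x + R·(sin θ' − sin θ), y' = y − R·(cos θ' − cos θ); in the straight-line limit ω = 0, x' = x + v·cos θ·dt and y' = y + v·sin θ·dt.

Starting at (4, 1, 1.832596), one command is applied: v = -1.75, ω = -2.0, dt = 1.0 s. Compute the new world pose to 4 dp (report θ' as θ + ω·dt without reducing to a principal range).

(3.0090, -0.0892, -0.1674)

θ' = 1.8326 + -2.0·1.0 = -0.1674
R = v/ω = -1.75/-2.0 = 0.8750
x' = 4 + 0.8750·(sin -0.1674 − sin 1.8326) = 3.0090
y' = 1 − 0.8750·(cos -0.1674 − cos 1.8326) = -0.0892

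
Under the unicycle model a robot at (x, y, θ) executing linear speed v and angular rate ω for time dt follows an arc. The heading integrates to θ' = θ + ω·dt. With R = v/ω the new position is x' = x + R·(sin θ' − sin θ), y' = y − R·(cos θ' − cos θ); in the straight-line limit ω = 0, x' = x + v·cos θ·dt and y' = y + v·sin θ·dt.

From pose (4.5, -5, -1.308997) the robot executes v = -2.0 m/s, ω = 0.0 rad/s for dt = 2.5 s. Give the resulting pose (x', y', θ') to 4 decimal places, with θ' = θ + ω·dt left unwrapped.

(3.2059, -0.1704, -1.3090)

θ' = -1.3090 + 0.0·2.5 = -1.3090
ω = 0 → straight: x' = 4.5 + -2.0·cos(-1.3090)·2.5 = 3.2059
y' = -5 + -2.0·sin(-1.3090)·2.5 = -0.1704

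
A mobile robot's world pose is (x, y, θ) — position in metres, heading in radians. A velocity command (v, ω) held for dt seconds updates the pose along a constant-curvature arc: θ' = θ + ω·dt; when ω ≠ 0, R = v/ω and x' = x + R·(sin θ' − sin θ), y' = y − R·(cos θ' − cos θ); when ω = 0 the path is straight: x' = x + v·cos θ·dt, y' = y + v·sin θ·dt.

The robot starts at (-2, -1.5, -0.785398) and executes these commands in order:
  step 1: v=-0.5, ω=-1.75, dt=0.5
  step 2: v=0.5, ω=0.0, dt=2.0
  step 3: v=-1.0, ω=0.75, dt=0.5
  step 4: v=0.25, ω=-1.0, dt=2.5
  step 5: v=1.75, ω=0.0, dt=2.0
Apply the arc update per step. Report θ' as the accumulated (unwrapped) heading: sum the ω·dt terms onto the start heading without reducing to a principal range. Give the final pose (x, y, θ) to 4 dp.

(-5.4099, 0.0568, -3.7854)

step 1: θ'=-1.6604 (R=0.2857) → pose (-2.0825, -1.2724, -1.6604)
step 2: θ'=-1.6604 (straight) → pose (-2.1720, -2.2684, -1.6604)
step 3: θ'=-1.2854 (R=-1.3333) → pose (-2.2206, -1.7737, -1.2854)
step 4: θ'=-3.7854 (R=-0.2500) → pose (-2.6106, -2.0440, -3.7854)
step 5: θ'=-3.7854 (straight) → pose (-5.4099, 0.0568, -3.7854)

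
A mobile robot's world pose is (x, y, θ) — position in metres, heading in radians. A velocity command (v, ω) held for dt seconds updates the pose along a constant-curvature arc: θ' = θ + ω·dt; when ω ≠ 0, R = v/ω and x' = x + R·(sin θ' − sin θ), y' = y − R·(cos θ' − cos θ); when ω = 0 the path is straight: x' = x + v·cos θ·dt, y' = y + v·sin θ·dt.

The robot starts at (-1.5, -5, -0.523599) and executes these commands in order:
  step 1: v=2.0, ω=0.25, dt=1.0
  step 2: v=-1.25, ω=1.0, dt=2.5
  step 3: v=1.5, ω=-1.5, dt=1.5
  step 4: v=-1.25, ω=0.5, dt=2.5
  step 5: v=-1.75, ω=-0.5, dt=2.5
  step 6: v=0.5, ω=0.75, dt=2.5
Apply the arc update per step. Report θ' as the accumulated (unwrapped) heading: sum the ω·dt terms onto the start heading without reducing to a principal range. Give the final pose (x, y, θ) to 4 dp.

(-5.3068, -9.2519, 1.8514)

step 1: θ'=-0.2736 (R=8.0000) → pose (0.3384, -5.7742, -0.2736)
step 2: θ'=2.2264 (R=-1.2500) → pose (-0.9902, -7.7398, 2.2264)
step 3: θ'=-0.0236 (R=-1.0000) → pose (-0.1739, -6.1304, -0.0236)
step 4: θ'=1.2264 (R=-2.5000) → pose (-2.5861, -7.7857, 1.2264)
step 5: θ'=-0.0236 (R=3.5000) → pose (-5.9632, -10.1030, -0.0236)
step 6: θ'=1.8514 (R=0.6667) → pose (-5.3068, -9.2519, 1.8514)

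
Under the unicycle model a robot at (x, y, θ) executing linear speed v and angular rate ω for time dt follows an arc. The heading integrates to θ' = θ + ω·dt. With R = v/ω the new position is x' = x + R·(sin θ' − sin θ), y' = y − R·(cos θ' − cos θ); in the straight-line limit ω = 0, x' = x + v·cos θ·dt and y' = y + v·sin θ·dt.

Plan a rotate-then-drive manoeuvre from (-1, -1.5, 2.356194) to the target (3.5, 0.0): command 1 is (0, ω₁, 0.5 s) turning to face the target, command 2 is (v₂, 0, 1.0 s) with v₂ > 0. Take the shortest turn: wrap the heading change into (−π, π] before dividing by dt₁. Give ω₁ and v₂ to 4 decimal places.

ω₁ = -4.0689, v₂ = 4.7434

heading to target = atan2(0−-1.5, 3.5−-1) = 0.3218
Δθ = wrap(0.3218 − 2.3562) = -2.0344; ω₁ = Δθ/dt₁ = -4.0689
distance = √((3.5−-1)² + (0−-1.5)²) = 4.7434; v₂ = distance/dt₂ = 4.7434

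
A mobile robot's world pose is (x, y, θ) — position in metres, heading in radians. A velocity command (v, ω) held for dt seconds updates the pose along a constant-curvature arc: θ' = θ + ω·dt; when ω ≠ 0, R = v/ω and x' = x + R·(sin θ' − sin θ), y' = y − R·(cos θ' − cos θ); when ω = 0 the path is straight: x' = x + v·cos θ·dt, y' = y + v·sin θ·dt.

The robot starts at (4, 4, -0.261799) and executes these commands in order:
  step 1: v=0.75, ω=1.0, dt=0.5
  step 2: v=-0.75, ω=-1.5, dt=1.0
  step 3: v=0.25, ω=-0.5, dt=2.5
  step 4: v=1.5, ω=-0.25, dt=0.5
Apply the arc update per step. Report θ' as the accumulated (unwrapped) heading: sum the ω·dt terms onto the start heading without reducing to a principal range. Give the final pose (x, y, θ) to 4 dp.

step 1: θ'=0.2382 (R=0.7500) → pose (4.3711, 3.9956, 0.2382)
step 2: θ'=-1.2618 (R=0.5000) → pose (3.7768, 4.3295, -1.2618)
step 3: θ'=-2.5118 (R=-0.5000) → pose (3.5950, 3.7733, -2.5118)
step 4: θ'=-2.6368 (R=-6.0000) → pose (2.9628, 3.3706, -2.6368)

(2.9628, 3.3706, -2.6368)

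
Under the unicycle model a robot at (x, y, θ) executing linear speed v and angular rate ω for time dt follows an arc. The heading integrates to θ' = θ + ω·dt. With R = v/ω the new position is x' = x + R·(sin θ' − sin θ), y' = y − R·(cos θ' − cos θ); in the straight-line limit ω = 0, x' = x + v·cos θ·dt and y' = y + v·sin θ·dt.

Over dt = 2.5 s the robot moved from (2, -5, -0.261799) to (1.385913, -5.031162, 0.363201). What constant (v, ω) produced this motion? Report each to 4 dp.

v = -0.2500, ω = 0.2500

Δθ = 0.363201 − -0.261799 = 0.625000
ω = Δθ/dt = 0.625000/2.5 = 0.2500
R = Δx/(sin θ' − sin θ) = -1.0000
v = R·ω = -1.0000·0.2500 = -0.2500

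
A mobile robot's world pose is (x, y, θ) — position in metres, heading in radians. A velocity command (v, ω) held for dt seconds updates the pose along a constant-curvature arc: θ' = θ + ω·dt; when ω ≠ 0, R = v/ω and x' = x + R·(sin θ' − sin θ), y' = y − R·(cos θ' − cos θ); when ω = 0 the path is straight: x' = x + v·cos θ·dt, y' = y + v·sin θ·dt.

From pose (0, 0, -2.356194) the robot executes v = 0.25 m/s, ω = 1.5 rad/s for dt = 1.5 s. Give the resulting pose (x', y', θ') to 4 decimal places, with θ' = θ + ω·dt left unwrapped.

(0.1002, -0.2836, -0.1062)

θ' = -2.3562 + 1.5·1.5 = -0.1062
R = v/ω = 0.25/1.5 = 0.1667
x' = 0 + 0.1667·(sin -0.1062 − sin -2.3562) = 0.1002
y' = 0 − 0.1667·(cos -0.1062 − cos -2.3562) = -0.2836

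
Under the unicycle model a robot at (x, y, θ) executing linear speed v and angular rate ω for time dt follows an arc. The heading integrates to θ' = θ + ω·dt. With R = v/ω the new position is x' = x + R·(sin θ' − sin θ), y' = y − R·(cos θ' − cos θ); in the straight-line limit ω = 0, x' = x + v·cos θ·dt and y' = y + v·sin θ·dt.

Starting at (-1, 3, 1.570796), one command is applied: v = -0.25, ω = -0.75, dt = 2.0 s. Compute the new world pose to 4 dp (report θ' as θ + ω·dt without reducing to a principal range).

θ' = 1.5708 + -0.75·2.0 = 0.0708
R = v/ω = -0.25/-0.75 = 0.3333
x' = -1 + 0.3333·(sin 0.0708 − sin 1.5708) = -1.3098
y' = 3 − 0.3333·(cos 0.0708 − cos 1.5708) = 2.6675

(-1.3098, 2.6675, 0.0708)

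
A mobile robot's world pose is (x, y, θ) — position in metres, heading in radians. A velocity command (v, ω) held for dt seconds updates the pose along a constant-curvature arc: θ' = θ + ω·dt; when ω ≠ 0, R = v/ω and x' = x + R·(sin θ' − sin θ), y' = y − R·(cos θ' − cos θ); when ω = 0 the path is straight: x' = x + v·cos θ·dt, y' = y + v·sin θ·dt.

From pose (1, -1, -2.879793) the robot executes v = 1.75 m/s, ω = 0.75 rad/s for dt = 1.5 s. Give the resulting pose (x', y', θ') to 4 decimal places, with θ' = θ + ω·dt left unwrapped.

(-0.6900, -2.8269, -1.7548)

θ' = -2.8798 + 0.75·1.5 = -1.7548
R = v/ω = 1.75/0.75 = 2.3333
x' = 1 + 2.3333·(sin -1.7548 − sin -2.8798) = -0.6900
y' = -1 − 2.3333·(cos -1.7548 − cos -2.8798) = -2.8269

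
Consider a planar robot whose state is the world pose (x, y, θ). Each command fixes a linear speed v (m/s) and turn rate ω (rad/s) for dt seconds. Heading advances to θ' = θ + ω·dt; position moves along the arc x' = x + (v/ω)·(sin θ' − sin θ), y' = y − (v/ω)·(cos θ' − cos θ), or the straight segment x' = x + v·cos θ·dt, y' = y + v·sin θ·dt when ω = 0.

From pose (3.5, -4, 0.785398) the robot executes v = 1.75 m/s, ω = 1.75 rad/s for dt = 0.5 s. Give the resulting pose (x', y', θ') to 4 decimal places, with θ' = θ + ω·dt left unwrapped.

(3.7889, -3.2034, 1.6604)

θ' = 0.7854 + 1.75·0.5 = 1.6604
R = v/ω = 1.75/1.75 = 1.0000
x' = 3.5 + 1.0000·(sin 1.6604 − sin 0.7854) = 3.7889
y' = -4 − 1.0000·(cos 1.6604 − cos 0.7854) = -3.2034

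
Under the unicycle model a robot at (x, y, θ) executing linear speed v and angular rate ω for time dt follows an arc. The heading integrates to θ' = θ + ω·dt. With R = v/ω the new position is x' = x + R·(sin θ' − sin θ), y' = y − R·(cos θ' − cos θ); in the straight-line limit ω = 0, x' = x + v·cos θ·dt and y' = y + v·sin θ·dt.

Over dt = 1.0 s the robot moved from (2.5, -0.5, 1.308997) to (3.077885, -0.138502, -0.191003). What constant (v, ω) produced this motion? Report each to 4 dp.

Δθ = -0.191003 − 1.308997 = -1.500000
ω = Δθ/dt = -1.500000/1.0 = -1.5000
R = Δx/(sin θ' − sin θ) = -0.5000
v = R·ω = -0.5000·-1.5000 = 0.7500

v = 0.7500, ω = -1.5000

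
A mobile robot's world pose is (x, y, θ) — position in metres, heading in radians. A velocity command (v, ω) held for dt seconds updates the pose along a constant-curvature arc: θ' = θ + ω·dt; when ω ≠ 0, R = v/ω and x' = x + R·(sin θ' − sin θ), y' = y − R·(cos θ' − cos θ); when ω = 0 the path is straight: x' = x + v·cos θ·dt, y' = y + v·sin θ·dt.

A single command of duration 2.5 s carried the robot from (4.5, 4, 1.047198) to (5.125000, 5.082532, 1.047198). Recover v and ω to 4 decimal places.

v = 0.5000, ω = 0.0000

Δθ = 1.047198 − 1.047198 = 0.000000
ω = Δθ/dt = 0.000000/2.5 = 0.0000
ω = 0 → v = (Δx·cos θ + Δy·sin θ)/dt = 0.5000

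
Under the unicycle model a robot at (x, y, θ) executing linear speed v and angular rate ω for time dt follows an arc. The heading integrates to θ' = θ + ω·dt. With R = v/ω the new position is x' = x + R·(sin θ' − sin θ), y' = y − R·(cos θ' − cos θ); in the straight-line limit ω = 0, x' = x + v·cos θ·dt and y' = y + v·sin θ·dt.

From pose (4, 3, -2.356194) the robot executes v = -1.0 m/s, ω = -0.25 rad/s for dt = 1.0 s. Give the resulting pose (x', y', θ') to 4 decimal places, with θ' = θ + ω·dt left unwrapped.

(4.7877, 3.6118, -2.6062)

θ' = -2.3562 + -0.25·1.0 = -2.6062
R = v/ω = -1.0/-0.25 = 4.0000
x' = 4 + 4.0000·(sin -2.6062 − sin -2.3562) = 4.7877
y' = 3 − 4.0000·(cos -2.6062 − cos -2.3562) = 3.6118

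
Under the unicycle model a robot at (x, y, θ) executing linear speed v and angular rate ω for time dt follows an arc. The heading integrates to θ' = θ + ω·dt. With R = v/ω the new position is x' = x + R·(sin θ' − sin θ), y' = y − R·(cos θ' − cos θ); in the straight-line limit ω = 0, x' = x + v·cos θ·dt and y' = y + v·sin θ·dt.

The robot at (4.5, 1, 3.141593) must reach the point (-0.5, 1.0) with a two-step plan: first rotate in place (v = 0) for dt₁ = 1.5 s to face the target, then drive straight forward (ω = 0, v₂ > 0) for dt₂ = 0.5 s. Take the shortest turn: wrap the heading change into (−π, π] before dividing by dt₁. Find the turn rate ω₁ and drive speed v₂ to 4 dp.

ω₁ = 0.0000, v₂ = 10.0000

heading to target = atan2(1−1, -0.5−4.5) = 3.1416
Δθ = wrap(3.1416 − 3.1416) = 0.0000; ω₁ = Δθ/dt₁ = 0.0000
distance = √((-0.5−4.5)² + (1−1)²) = 5.0000; v₂ = distance/dt₂ = 10.0000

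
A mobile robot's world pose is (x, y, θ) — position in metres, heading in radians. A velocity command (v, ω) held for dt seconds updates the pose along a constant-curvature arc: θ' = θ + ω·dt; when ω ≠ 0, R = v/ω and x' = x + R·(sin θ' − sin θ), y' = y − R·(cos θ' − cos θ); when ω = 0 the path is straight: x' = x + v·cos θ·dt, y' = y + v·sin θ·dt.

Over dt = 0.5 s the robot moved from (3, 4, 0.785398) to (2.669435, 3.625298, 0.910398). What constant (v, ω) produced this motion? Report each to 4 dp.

Δθ = 0.910398 − 0.785398 = 0.125000
ω = Δθ/dt = 0.125000/0.5 = 0.2500
R = −Δy/(cos θ' − cos θ) = -4.0000
v = R·ω = -4.0000·0.2500 = -1.0000

v = -1.0000, ω = 0.2500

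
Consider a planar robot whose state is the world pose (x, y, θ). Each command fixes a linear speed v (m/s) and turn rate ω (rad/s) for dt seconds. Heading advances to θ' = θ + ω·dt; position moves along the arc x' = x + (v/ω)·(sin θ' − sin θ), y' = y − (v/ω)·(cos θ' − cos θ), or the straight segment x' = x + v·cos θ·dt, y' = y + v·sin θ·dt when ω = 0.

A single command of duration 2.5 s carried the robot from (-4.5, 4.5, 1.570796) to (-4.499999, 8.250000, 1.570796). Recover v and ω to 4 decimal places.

v = 1.5000, ω = 0.0000

Δθ = 1.570796 − 1.570796 = 0.000000
ω = Δθ/dt = 0.000000/2.5 = 0.0000
ω = 0 → v = (Δx·cos θ + Δy·sin θ)/dt = 1.5000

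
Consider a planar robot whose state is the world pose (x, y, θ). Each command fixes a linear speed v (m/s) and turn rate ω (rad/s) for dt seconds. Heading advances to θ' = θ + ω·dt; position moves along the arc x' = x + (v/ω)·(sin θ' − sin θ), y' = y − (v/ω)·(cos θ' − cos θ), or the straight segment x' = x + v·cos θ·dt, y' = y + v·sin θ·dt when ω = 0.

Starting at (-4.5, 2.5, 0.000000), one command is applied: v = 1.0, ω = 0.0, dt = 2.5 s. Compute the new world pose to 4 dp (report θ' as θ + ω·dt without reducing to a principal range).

θ' = 0.0000 + 0.0·2.5 = 0.0000
ω = 0 → straight: x' = -4.5 + 1.0·cos(0.0000)·2.5 = -2.0000
y' = 2.5 + 1.0·sin(0.0000)·2.5 = 2.5000

(-2.0000, 2.5000, 0.0000)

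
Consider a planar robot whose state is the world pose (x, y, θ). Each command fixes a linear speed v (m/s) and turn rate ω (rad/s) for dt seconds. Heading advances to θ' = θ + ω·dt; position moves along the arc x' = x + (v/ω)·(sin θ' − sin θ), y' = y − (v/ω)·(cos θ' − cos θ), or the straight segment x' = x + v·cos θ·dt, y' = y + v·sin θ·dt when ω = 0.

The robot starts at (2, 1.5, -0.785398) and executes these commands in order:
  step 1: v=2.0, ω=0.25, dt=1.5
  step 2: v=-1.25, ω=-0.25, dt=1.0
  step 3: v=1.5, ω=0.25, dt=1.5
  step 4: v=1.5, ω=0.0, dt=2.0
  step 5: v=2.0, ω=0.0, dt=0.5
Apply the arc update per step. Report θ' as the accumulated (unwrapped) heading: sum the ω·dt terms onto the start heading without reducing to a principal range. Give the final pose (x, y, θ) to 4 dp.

(9.2223, -1.6877, -0.2854)

step 1: θ'=-0.4104 (R=8.0000) → pose (4.4651, -0.1788, -0.4104)
step 2: θ'=-0.6604 (R=5.0000) → pose (3.3928, 0.4572, -0.6604)
step 3: θ'=-0.2854 (R=6.0000) → pose (5.3841, -0.5616, -0.2854)
step 4: θ'=-0.2854 (straight) → pose (8.2628, -1.4062, -0.2854)
step 5: θ'=-0.2854 (straight) → pose (9.2223, -1.6877, -0.2854)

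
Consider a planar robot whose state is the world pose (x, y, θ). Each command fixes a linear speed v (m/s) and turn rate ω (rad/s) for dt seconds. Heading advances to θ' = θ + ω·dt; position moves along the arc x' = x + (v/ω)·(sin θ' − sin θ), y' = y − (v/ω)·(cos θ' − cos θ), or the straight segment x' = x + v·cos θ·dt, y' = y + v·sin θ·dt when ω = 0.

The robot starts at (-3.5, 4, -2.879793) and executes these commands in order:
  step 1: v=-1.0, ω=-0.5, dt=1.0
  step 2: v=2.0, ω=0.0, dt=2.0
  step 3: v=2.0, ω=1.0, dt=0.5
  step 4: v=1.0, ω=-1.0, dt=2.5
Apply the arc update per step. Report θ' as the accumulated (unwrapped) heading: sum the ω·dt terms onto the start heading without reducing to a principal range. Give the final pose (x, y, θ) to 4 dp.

(-8.4313, 6.5287, -5.3798)

step 1: θ'=-3.3798 (R=2.0000) → pose (-2.5105, 4.0117, -3.3798)
step 2: θ'=-3.3798 (straight) → pose (-6.3975, 4.9555, -3.3798)
step 3: θ'=-2.8798 (R=2.0000) → pose (-7.3871, 4.9438, -2.8798)
step 4: θ'=-5.3798 (R=-1.0000) → pose (-8.4313, 6.5287, -5.3798)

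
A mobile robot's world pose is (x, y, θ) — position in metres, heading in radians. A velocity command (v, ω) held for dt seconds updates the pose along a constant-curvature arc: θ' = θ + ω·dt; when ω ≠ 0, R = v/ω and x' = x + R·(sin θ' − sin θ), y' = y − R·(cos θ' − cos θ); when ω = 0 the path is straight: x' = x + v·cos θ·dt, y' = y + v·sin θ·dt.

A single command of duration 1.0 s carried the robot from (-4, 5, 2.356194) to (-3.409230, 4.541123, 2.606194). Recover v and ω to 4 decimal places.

Δθ = 2.606194 − 2.356194 = 0.250000
ω = Δθ/dt = 0.250000/1.0 = 0.2500
R = Δx/(sin θ' − sin θ) = -3.0000
v = R·ω = -3.0000·0.2500 = -0.7500

v = -0.7500, ω = 0.2500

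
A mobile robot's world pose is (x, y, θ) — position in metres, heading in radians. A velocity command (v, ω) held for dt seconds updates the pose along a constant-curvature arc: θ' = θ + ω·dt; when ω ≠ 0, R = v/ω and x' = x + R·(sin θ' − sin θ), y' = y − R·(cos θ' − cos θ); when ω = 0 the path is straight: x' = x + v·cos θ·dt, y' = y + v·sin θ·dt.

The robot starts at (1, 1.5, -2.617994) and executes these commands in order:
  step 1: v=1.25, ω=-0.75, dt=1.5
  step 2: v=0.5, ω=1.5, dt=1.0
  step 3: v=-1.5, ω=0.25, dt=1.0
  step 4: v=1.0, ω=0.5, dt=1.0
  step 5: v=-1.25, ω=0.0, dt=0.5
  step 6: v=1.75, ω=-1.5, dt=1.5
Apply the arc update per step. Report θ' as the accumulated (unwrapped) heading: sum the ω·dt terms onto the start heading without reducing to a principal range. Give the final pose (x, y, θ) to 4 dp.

(-2.4887, 1.3750, -3.7430)

step 1: θ'=-3.7430 (R=-1.6667) → pose (-0.7763, 1.5691, -3.7430)
step 2: θ'=-2.2430 (R=0.3333) → pose (-1.2257, 1.5019, -2.2430)
step 3: θ'=-1.9930 (R=-6.0000) → pose (-0.4473, 2.7795, -1.9930)
step 4: θ'=-1.4930 (R=2.0000) → pose (-0.6169, 1.8045, -1.4930)
step 5: θ'=-1.4930 (straight) → pose (-0.6655, 2.4276, -1.4930)
step 6: θ'=-3.7430 (R=-1.1667) → pose (-2.4887, 1.3750, -3.7430)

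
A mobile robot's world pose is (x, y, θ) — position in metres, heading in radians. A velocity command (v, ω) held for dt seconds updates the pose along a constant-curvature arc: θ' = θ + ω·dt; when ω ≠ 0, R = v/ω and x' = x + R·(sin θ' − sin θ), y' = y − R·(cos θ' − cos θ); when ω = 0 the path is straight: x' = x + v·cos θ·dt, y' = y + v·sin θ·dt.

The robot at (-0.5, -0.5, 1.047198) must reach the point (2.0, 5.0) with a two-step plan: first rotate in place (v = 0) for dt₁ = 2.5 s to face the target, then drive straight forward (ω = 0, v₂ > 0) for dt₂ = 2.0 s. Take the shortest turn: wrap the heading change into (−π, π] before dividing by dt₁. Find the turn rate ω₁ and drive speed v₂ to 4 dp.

ω₁ = 0.0388, v₂ = 3.0208

heading to target = atan2(5−-0.5, 2−-0.5) = 1.1442
Δθ = wrap(1.1442 − 1.0472) = 0.0970; ω₁ = Δθ/dt₁ = 0.0388
distance = √((2−-0.5)² + (5−-0.5)²) = 6.0415; v₂ = distance/dt₂ = 3.0208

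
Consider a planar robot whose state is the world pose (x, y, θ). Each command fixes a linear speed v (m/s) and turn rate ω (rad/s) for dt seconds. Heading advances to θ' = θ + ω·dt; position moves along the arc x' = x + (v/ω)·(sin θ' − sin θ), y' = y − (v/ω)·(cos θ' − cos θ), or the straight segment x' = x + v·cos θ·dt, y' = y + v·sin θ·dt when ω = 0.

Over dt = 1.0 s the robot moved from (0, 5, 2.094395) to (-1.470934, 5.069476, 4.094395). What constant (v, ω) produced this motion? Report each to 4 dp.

Δθ = 4.094395 − 2.094395 = 2.000000
ω = Δθ/dt = 2.000000/1.0 = 2.0000
R = Δx/(sin θ' − sin θ) = 0.8750
v = R·ω = 0.8750·2.0000 = 1.7500

v = 1.7500, ω = 2.0000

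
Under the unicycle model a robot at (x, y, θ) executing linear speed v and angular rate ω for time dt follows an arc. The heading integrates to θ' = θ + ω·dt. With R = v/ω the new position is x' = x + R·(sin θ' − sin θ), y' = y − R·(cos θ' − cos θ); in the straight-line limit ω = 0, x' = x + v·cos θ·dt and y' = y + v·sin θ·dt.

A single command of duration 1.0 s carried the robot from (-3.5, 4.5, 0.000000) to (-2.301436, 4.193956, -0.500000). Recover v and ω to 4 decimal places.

Δθ = -0.500000 − 0.000000 = -0.500000
ω = Δθ/dt = -0.500000/1.0 = -0.5000
R = Δx/(sin θ' − sin θ) = -2.5000
v = R·ω = -2.5000·-0.5000 = 1.2500

v = 1.2500, ω = -0.5000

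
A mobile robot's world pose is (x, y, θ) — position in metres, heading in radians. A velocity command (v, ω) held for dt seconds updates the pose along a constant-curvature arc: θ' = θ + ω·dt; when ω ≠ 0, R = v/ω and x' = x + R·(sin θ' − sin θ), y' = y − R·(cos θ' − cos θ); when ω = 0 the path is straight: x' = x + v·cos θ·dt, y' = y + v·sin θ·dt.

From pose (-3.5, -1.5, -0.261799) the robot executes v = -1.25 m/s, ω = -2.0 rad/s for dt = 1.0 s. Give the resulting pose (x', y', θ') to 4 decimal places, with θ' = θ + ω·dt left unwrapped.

θ' = -0.2618 + -2.0·1.0 = -2.2618
R = v/ω = -1.25/-2.0 = 0.6250
x' = -3.5 + 0.6250·(sin -2.2618 − sin -0.2618) = -3.8199
y' = -1.5 − 0.6250·(cos -2.2618 − cos -0.2618) = -0.4980

(-3.8199, -0.4980, -2.2618)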